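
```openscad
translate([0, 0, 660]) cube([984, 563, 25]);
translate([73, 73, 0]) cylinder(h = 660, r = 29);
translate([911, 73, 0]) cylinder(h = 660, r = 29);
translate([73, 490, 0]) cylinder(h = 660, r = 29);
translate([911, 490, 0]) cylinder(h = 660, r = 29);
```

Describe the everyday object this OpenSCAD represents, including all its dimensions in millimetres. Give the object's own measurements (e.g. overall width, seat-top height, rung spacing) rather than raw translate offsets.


A table: top 984 mm (x) × 563 mm (y), 25 mm thick, upper face at z = 685 mm, on four round legs of 58 mm diameter, each leg's bounding box inset 44 mm from the nearest pair of top edges from z = 0 to the bottom of the top.


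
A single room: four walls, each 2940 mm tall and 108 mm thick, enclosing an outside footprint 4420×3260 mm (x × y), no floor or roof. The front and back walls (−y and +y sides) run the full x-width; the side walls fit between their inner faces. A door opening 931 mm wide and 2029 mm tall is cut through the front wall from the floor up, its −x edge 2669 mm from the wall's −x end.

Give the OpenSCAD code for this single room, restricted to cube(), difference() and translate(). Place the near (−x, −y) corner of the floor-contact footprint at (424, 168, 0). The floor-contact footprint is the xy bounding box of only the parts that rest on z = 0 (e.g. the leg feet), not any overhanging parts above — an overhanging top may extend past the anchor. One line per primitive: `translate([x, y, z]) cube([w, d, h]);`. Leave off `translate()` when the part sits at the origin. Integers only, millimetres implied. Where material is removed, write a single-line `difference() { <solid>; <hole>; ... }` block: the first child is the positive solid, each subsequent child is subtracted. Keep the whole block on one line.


difference() { translate([424, 168, 0]) cube([4420, 108, 2940]); translate([3093, 168, 0]) cube([931, 108, 2029]); }
translate([424, 3320, 0]) cube([4420, 108, 2940]);
translate([424, 276, 0]) cube([108, 3044, 2940]);
translate([4736, 276, 0]) cube([108, 3044, 2940]);


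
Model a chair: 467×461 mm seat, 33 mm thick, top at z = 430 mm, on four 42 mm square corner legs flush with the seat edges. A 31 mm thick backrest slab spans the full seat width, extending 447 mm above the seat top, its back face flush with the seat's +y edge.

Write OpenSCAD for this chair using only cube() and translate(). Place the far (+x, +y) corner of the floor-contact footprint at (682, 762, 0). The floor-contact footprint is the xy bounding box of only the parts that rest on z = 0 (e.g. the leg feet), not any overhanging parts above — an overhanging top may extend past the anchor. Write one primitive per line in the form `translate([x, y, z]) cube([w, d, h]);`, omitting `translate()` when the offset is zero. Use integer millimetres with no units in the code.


// leg_h = 430 - 33 = 397
translate([215, 301, 397]) cube([467, 461, 33]);
translate([215, 301, 0]) cube([42, 42, 397]);
translate([640, 301, 0]) cube([42, 42, 397]);
translate([215, 720, 0]) cube([42, 42, 397]);
translate([640, 720, 0]) cube([42, 42, 397]);
translate([215, 731, 430]) cube([467, 31, 447]);


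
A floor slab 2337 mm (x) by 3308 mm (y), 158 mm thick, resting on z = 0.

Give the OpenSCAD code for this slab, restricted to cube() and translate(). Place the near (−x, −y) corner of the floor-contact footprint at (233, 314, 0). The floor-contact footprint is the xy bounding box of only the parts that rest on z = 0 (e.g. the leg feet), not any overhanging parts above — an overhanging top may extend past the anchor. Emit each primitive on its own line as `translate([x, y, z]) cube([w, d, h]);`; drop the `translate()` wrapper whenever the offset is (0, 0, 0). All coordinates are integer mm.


translate([233, 314, 0]) cube([2337, 3308, 158]);


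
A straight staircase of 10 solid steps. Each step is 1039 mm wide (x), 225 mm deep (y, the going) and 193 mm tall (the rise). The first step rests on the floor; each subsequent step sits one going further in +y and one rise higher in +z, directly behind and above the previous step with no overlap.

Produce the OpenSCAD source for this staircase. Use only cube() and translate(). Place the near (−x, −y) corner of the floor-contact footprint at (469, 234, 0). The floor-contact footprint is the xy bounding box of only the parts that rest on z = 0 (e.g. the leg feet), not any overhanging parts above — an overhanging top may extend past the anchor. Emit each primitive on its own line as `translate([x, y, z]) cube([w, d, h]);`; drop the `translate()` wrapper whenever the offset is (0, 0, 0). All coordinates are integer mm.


translate([469, 234, 0]) cube([1039, 225, 193]);
translate([469, 459, 193]) cube([1039, 225, 193]);
translate([469, 684, 386]) cube([1039, 225, 193]);
translate([469, 909, 579]) cube([1039, 225, 193]);
translate([469, 1134, 772]) cube([1039, 225, 193]);
translate([469, 1359, 965]) cube([1039, 225, 193]);
translate([469, 1584, 1158]) cube([1039, 225, 193]);
translate([469, 1809, 1351]) cube([1039, 225, 193]);
translate([469, 2034, 1544]) cube([1039, 225, 193]);
translate([469, 2259, 1737]) cube([1039, 225, 193]);


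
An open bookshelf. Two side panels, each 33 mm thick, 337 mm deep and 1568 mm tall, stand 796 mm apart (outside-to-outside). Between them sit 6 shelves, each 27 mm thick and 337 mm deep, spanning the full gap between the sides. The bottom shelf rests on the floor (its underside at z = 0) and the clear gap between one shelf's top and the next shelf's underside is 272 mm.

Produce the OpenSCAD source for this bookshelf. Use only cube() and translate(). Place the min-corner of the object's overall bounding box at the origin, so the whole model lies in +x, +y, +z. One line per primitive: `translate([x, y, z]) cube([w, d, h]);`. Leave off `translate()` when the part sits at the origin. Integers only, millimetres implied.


cube([33, 337, 1568]);
translate([763, 0, 0]) cube([33, 337, 1568]);
translate([33, 0, 0]) cube([730, 337, 27]);
translate([33, 0, 299]) cube([730, 337, 27]);
translate([33, 0, 598]) cube([730, 337, 27]);
translate([33, 0, 897]) cube([730, 337, 27]);
translate([33, 0, 1196]) cube([730, 337, 27]);
translate([33, 0, 1495]) cube([730, 337, 27]);


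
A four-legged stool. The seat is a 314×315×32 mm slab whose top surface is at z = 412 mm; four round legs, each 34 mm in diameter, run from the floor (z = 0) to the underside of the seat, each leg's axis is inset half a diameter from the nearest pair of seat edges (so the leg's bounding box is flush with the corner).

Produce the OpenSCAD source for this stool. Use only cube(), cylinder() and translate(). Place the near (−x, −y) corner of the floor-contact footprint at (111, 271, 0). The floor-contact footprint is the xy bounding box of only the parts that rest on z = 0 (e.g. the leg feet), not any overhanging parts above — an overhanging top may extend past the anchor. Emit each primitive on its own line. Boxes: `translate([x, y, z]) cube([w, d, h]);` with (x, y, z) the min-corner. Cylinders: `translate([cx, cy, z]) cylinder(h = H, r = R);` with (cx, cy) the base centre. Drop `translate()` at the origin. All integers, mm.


translate([111, 271, 380]) cube([314, 315, 32]);
translate([128, 288, 0]) cylinder(h = 380, r = 17);
translate([408, 288, 0]) cylinder(h = 380, r = 17);
translate([128, 569, 0]) cylinder(h = 380, r = 17);
translate([408, 569, 0]) cylinder(h = 380, r = 17);


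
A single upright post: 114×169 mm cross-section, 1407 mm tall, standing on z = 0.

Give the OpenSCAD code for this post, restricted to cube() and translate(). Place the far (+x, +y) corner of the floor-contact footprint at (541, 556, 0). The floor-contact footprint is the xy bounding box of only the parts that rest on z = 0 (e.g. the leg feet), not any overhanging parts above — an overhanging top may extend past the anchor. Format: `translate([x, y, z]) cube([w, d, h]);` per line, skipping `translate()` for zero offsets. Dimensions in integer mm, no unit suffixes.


translate([427, 387, 0]) cube([114, 169, 1407]);


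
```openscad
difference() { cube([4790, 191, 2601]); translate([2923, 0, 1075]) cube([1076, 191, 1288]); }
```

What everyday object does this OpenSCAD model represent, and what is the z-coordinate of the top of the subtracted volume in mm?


A wall with a window opening. The window head height is 2363 mm.

A wall with a rectangular opening subtracted — a window. Sill at z = 1075, opening 1288 mm tall, so the head is at 1075 + 1288 = 2363 mm.


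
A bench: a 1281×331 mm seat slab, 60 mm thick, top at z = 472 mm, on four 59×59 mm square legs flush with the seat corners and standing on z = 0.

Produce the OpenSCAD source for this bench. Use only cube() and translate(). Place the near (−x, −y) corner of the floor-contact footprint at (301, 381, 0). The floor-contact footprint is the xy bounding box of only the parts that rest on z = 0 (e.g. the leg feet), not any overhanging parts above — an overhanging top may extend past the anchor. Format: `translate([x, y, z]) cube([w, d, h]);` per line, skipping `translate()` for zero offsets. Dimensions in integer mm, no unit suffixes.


// leg_h = 472 − 60 = 412
translate([301, 381, 412]) cube([1281, 331, 60]);
translate([301, 381, 0]) cube([59, 59, 412]);
translate([301, 653, 0]) cube([59, 59, 412]);
translate([1523, 381, 0]) cube([59, 59, 412]);
translate([1523, 653, 0]) cube([59, 59, 412]);


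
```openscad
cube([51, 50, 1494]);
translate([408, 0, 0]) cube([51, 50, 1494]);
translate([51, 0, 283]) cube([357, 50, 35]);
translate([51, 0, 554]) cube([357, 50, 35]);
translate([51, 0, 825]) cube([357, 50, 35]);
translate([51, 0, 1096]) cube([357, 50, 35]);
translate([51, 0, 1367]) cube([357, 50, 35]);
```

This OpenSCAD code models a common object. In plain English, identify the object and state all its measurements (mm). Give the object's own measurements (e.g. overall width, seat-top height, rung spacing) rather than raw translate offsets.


A straight ladder. Two 51×50 mm vertical rails, 1494 mm tall, stand 459 mm apart (outside-to-outside) with their front faces coplanar on the −y side. 5 rungs, each 50 mm deep and 35 mm tall, span between the inner faces of the rails, front faces flush with the rails. The lowest rung's underside is at z = 283 mm and rungs are spaced 271 mm apart (underside to underside).


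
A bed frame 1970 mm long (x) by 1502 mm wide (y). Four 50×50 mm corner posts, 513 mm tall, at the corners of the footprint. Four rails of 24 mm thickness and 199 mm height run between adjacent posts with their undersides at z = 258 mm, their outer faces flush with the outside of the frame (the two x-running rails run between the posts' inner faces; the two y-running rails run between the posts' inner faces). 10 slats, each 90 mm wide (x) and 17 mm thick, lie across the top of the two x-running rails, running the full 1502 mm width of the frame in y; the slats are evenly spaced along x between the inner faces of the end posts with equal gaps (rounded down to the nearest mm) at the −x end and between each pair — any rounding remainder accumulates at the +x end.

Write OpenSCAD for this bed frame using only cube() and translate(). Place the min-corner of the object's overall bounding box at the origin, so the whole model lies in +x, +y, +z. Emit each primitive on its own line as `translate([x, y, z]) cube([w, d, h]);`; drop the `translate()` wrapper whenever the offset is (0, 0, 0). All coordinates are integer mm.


cube([50, 50, 513]);
translate([0, 1452, 0]) cube([50, 50, 513]);
translate([1920, 0, 0]) cube([50, 50, 513]);
translate([1920, 1452, 0]) cube([50, 50, 513]);
translate([50, 0, 258]) cube([1870, 24, 199]);
translate([50, 1478, 258]) cube([1870, 24, 199]);
translate([0, 50, 258]) cube([24, 1402, 199]);
translate([1946, 50, 258]) cube([24, 1402, 199]);
translate([138, 0, 457]) cube([90, 1502, 17]);
translate([316, 0, 457]) cube([90, 1502, 17]);
translate([494, 0, 457]) cube([90, 1502, 17]);
translate([672, 0, 457]) cube([90, 1502, 17]);
translate([850, 0, 457]) cube([90, 1502, 17]);
translate([1028, 0, 457]) cube([90, 1502, 17]);
translate([1206, 0, 457]) cube([90, 1502, 17]);
translate([1384, 0, 457]) cube([90, 1502, 17]);
translate([1562, 0, 457]) cube([90, 1502, 17]);
translate([1740, 0, 457]) cube([90, 1502, 17]);


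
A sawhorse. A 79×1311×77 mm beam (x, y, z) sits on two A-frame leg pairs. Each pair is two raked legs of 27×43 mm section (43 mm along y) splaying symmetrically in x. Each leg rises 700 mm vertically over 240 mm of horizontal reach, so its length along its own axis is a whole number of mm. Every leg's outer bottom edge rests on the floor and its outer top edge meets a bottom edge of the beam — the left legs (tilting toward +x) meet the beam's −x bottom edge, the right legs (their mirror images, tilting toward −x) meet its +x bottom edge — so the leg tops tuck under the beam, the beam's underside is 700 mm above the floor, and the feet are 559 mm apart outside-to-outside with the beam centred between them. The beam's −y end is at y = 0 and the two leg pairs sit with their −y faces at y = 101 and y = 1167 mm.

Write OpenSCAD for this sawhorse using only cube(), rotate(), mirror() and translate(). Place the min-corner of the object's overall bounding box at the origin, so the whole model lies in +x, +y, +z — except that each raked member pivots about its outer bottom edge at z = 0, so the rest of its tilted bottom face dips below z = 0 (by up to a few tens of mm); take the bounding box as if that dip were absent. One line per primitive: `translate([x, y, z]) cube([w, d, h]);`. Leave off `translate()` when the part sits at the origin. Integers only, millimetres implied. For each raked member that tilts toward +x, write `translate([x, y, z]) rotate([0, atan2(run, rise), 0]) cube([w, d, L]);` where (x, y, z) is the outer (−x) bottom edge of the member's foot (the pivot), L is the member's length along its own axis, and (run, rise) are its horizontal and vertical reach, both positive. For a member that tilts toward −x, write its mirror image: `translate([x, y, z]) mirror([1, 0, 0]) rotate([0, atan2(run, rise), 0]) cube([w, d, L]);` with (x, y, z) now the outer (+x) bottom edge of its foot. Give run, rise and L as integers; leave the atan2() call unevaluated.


translate([240, 0, 700]) cube([79, 1311, 77]);
translate([0, 101, 0]) rotate([0, atan2(240, 700), 0]) cube([27, 43, 740]);
translate([559, 101, 0]) mirror([1, 0, 0]) rotate([0, atan2(240, 700), 0]) cube([27, 43, 740]);
translate([0, 1167, 0]) rotate([0, atan2(240, 700), 0]) cube([27, 43, 740]);
translate([559, 1167, 0]) mirror([1, 0, 0]) rotate([0, atan2(240, 700), 0]) cube([27, 43, 740]);


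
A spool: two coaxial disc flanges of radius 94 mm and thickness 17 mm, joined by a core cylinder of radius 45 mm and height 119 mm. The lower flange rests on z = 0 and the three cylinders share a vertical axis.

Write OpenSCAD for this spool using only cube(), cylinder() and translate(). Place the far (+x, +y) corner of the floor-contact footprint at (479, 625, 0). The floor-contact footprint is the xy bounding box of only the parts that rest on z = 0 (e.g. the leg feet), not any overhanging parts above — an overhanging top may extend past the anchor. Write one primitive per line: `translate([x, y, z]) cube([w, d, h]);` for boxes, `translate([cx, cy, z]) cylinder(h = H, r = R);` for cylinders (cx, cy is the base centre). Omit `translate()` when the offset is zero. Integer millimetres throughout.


translate([385, 531, 0]) cylinder(h = 17, r = 94);
translate([385, 531, 17]) cylinder(h = 119, r = 45);
translate([385, 531, 136]) cylinder(h = 17, r = 94);


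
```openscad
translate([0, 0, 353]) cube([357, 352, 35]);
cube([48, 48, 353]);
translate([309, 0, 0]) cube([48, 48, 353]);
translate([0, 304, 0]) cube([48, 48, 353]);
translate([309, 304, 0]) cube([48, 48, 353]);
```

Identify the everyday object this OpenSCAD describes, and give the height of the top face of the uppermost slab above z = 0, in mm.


A stool. The seat height is 388 mm.

A 357×352×35 slab at z = 353 on four corner posts — a stool. The seat top is 353 + 35 = 388 mm.


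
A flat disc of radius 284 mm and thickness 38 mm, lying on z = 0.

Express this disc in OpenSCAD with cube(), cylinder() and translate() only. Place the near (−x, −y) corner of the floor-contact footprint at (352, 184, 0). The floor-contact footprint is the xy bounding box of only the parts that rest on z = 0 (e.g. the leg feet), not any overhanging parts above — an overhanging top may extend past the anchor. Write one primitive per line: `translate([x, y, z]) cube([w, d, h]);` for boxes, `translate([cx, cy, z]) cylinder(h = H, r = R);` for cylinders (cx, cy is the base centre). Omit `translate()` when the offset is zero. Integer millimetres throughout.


translate([636, 468, 0]) cylinder(h = 38, r = 284);


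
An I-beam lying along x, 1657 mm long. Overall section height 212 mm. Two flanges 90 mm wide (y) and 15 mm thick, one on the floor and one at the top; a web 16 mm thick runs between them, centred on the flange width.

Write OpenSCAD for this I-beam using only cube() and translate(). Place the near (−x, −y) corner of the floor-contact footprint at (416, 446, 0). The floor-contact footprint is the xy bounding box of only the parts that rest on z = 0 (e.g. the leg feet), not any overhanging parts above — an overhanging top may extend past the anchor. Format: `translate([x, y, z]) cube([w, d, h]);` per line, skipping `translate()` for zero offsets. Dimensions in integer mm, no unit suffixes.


translate([416, 446, 0]) cube([1657, 90, 15]);
translate([416, 483, 15]) cube([1657, 16, 182]);
translate([416, 446, 197]) cube([1657, 90, 15]);


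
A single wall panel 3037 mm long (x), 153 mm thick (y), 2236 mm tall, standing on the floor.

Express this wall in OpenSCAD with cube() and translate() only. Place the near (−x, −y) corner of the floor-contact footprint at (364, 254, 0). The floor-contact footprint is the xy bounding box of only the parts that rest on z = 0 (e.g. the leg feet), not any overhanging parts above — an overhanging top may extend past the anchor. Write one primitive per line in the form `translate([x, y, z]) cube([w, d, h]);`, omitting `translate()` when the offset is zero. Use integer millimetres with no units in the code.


translate([364, 254, 0]) cube([3037, 153, 2236]);


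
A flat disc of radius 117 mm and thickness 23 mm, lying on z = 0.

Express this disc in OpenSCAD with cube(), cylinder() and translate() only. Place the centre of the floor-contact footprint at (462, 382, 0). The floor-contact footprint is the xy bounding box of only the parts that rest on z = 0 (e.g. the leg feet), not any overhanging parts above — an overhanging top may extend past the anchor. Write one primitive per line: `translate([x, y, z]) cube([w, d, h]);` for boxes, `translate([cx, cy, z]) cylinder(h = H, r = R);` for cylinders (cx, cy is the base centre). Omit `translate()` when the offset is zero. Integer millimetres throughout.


translate([462, 382, 0]) cylinder(h = 23, r = 117);


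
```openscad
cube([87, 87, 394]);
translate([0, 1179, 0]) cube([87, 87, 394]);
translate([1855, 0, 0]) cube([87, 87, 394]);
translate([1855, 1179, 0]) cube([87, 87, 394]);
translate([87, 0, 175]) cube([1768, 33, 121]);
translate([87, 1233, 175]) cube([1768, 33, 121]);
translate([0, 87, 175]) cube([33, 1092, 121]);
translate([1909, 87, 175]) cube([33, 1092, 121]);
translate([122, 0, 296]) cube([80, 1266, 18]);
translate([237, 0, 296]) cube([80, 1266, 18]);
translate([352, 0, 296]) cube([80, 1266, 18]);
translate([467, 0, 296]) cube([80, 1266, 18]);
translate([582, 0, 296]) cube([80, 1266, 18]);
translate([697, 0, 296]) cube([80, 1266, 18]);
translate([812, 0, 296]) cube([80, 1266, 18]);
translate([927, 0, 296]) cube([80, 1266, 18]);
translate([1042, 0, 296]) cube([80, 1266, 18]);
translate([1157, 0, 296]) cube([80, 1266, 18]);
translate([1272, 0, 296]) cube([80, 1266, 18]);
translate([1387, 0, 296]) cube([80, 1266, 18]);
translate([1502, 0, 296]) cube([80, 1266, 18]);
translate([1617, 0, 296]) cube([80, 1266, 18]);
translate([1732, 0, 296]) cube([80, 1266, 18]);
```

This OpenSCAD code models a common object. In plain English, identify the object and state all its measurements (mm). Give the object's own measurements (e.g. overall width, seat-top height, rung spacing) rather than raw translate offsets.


A bed frame 1942 mm long (x) by 1266 mm wide (y). Four 87×87 mm corner posts, 394 mm tall, at the corners of the footprint. Four rails of 33 mm thickness and 121 mm height run between adjacent posts with their undersides at z = 175 mm, their outer faces flush with the outside of the frame (the two x-running rails run between the posts' inner faces; the two y-running rails run between the posts' inner faces). 15 slats, each 80 mm wide (x) and 18 mm thick, lie across the top of the two x-running rails, running the full 1266 mm width of the frame in y; along x they sit between the end posts with a 35 mm gap after the −x posts and between neighbouring slats, leaving 43 mm before the +x posts.


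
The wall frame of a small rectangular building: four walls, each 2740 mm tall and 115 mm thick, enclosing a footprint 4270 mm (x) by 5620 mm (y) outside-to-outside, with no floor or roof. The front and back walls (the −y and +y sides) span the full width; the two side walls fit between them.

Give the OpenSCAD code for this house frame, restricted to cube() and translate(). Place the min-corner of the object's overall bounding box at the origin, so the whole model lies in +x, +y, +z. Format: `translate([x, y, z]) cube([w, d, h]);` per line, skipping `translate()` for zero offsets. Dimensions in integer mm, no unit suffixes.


cube([4270, 115, 2740]);
translate([0, 5505, 0]) cube([4270, 115, 2740]);
translate([0, 115, 0]) cube([115, 5390, 2740]);
translate([4155, 115, 0]) cube([115, 5390, 2740]);


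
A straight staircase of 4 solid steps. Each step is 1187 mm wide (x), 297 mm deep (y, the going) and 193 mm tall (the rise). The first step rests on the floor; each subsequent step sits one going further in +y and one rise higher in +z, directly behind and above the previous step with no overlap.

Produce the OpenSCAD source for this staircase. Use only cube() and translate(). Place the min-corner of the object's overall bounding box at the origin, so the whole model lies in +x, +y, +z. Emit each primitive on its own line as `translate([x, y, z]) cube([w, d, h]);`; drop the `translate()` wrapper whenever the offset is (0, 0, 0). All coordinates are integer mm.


cube([1187, 297, 193]);
translate([0, 297, 193]) cube([1187, 297, 193]);
translate([0, 594, 386]) cube([1187, 297, 193]);
translate([0, 891, 579]) cube([1187, 297, 193]);


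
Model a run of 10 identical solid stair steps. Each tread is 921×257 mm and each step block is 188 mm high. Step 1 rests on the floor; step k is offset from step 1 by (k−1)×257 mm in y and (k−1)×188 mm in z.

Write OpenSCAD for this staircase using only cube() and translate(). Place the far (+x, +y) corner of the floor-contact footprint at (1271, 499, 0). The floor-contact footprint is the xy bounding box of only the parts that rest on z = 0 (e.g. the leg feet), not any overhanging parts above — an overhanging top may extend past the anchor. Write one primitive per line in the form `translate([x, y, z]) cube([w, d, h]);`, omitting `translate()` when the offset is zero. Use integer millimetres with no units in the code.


translate([350, 242, 0]) cube([921, 257, 188]);
translate([350, 499, 188]) cube([921, 257, 188]);
translate([350, 756, 376]) cube([921, 257, 188]);
translate([350, 1013, 564]) cube([921, 257, 188]);
translate([350, 1270, 752]) cube([921, 257, 188]);
translate([350, 1527, 940]) cube([921, 257, 188]);
translate([350, 1784, 1128]) cube([921, 257, 188]);
translate([350, 2041, 1316]) cube([921, 257, 188]);
translate([350, 2298, 1504]) cube([921, 257, 188]);
translate([350, 2555, 1692]) cube([921, 257, 188]);


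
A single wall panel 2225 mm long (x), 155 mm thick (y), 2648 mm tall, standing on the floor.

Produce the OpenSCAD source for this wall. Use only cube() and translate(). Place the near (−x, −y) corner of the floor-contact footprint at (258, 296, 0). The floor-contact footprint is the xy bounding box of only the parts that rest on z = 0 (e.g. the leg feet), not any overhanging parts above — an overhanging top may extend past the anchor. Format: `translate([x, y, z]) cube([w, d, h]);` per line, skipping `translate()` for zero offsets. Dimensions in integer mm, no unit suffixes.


translate([258, 296, 0]) cube([2225, 155, 2648]);


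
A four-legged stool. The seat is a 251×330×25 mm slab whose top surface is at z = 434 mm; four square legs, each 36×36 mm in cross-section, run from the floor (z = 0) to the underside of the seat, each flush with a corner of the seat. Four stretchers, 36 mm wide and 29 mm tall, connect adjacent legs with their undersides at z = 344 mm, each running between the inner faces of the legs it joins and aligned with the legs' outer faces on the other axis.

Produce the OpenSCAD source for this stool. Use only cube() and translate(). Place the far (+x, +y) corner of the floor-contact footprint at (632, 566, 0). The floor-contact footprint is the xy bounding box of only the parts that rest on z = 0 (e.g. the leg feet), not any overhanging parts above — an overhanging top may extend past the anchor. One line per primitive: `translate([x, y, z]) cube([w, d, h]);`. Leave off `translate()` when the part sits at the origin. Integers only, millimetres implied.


// leg_h = 434 - 25 = 409
// stretcher span = 251 - 2*36 = 179
translate([381, 236, 409]) cube([251, 330, 25]);
translate([381, 236, 0]) cube([36, 36, 409]);
translate([596, 236, 0]) cube([36, 36, 409]);
translate([381, 530, 0]) cube([36, 36, 409]);
translate([596, 530, 0]) cube([36, 36, 409]);
translate([417, 236, 344]) cube([179, 36, 29]);
translate([417, 530, 344]) cube([179, 36, 29]);
translate([381, 272, 344]) cube([36, 258, 29]);
translate([596, 272, 344]) cube([36, 258, 29]);


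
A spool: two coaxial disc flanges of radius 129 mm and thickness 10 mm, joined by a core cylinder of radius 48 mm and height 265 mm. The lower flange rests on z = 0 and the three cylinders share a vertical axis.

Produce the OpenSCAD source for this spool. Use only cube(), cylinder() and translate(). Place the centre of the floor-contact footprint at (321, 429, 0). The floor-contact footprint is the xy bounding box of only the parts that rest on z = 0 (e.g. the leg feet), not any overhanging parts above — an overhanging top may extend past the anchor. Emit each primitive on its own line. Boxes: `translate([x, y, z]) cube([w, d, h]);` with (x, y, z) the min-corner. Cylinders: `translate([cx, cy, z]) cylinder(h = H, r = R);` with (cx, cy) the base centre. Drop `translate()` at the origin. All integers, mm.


translate([321, 429, 0]) cylinder(h = 10, r = 129);
translate([321, 429, 10]) cylinder(h = 265, r = 48);
translate([321, 429, 275]) cylinder(h = 10, r = 129);


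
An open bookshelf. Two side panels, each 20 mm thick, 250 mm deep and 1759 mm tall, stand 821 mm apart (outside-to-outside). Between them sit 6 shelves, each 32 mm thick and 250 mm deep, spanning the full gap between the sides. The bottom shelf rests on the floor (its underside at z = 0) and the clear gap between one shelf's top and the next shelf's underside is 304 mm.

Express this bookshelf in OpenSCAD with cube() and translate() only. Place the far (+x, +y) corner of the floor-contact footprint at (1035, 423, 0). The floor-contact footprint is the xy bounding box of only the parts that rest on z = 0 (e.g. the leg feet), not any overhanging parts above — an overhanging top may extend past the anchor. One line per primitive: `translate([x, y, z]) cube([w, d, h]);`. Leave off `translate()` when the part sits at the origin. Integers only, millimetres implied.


translate([214, 173, 0]) cube([20, 250, 1759]);
translate([1015, 173, 0]) cube([20, 250, 1759]);
translate([234, 173, 0]) cube([781, 250, 32]);
translate([234, 173, 336]) cube([781, 250, 32]);
translate([234, 173, 672]) cube([781, 250, 32]);
translate([234, 173, 1008]) cube([781, 250, 32]);
translate([234, 173, 1344]) cube([781, 250, 32]);
translate([234, 173, 1680]) cube([781, 250, 32]);


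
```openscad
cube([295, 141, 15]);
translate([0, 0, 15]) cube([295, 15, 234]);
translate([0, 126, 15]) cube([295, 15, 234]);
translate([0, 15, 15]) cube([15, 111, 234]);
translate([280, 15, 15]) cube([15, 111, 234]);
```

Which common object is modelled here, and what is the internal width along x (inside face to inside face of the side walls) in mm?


An open box. The internal width is 265 mm.

A 295×141 base slab with four walls standing on it — an open box. The base is 295 mm wide and the walls are 15 mm thick, so the internal width is 295 − 2 × 15 = 265 mm.


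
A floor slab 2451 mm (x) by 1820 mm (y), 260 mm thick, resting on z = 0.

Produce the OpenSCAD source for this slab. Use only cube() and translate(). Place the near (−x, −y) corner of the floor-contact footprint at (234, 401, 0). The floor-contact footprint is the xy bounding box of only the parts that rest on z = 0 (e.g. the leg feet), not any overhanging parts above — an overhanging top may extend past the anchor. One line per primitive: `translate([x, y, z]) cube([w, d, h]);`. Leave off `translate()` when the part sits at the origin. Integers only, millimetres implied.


translate([234, 401, 0]) cube([2451, 1820, 260]);


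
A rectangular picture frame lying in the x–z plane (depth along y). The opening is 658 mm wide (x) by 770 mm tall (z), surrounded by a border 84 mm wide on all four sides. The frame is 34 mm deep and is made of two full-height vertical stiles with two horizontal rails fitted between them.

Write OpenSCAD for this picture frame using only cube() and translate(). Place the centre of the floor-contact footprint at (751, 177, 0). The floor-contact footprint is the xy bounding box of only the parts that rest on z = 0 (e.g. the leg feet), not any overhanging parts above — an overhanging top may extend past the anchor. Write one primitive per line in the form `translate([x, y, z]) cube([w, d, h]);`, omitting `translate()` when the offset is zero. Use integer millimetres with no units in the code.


translate([338, 160, 0]) cube([84, 34, 938]);
translate([1080, 160, 0]) cube([84, 34, 938]);
translate([422, 160, 0]) cube([658, 34, 84]);
translate([422, 160, 854]) cube([658, 34, 84]);


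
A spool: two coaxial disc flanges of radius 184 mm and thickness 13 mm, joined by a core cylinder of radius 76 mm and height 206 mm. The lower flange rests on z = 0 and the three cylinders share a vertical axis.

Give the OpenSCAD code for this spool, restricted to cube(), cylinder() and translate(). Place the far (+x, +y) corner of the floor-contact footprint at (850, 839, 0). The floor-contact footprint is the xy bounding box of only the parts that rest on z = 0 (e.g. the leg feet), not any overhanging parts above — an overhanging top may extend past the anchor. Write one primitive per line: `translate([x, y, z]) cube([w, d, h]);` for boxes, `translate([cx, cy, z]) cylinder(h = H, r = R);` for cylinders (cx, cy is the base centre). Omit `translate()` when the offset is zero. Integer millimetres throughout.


translate([666, 655, 0]) cylinder(h = 13, r = 184);
translate([666, 655, 13]) cylinder(h = 206, r = 76);
translate([666, 655, 219]) cylinder(h = 13, r = 184);


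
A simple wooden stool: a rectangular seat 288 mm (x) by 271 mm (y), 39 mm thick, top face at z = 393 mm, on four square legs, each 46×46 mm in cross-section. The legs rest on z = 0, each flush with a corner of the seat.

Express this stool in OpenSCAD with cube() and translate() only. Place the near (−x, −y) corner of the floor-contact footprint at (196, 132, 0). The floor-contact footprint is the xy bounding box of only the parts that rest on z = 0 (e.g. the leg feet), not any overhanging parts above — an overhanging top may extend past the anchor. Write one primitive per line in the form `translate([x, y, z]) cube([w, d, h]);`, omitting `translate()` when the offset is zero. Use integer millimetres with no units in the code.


translate([196, 132, 354]) cube([288, 271, 39]);
translate([196, 132, 0]) cube([46, 46, 354]);
translate([438, 132, 0]) cube([46, 46, 354]);
translate([196, 357, 0]) cube([46, 46, 354]);
translate([438, 357, 0]) cube([46, 46, 354]);


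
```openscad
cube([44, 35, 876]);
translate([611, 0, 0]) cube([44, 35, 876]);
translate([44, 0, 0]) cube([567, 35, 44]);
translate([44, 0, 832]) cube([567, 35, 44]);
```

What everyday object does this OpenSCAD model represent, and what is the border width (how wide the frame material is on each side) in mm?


A picture frame. The border width is 44 mm.

Four thin pieces enclosing a rectangular opening — a picture frame. The two full-height stiles are 876 mm tall; the top rail sits at z = 832 and is 44 mm tall, so the border above the opening is 876 − 832 = 44 mm, matching the stile x-width.


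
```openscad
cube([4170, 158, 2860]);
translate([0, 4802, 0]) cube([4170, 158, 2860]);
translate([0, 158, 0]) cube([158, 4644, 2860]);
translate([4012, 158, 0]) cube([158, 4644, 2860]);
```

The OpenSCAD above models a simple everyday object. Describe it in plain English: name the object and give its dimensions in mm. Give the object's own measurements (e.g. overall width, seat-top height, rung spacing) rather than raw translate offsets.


The wall frame of a small rectangular building: four walls, each 2860 mm tall and 158 mm thick, enclosing a footprint 4170 mm (x) by 4960 mm (y) outside-to-outside, with no floor or roof. The front and back walls (the −y and +y sides) span the full width; the two side walls fit between them.


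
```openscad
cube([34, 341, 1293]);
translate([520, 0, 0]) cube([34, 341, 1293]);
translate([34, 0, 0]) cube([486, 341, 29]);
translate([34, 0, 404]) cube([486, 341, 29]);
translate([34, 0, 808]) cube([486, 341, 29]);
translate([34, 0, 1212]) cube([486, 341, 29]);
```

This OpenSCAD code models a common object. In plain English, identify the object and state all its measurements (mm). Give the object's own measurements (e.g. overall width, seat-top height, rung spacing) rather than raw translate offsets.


An open bookshelf. Two side panels, each 34 mm thick, 341 mm deep and 1293 mm tall, stand 554 mm apart (outside-to-outside). Between them sit 4 shelves, each 29 mm thick and 341 mm deep, spanning the full gap between the sides. The bottom shelf rests on the floor (its underside at z = 0) and the clear gap between one shelf's top and the next shelf's underside is 375 mm.


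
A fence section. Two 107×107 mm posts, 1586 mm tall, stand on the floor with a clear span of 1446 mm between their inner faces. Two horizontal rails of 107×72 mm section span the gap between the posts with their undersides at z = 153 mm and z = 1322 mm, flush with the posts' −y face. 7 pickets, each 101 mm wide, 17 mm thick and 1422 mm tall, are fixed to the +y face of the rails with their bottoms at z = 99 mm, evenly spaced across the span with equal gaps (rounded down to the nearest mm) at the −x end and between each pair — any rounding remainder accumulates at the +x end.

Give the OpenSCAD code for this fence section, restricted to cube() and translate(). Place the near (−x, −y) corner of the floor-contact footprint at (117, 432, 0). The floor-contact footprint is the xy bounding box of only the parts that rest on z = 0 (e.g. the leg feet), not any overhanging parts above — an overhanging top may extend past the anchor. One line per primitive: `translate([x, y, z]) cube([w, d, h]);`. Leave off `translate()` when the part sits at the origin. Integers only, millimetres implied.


translate([117, 432, 0]) cube([107, 107, 1586]);
translate([1670, 432, 0]) cube([107, 107, 1586]);
translate([224, 432, 153]) cube([1446, 107, 72]);
translate([224, 432, 1322]) cube([1446, 107, 72]);
translate([316, 539, 99]) cube([101, 17, 1422]);
translate([509, 539, 99]) cube([101, 17, 1422]);
translate([702, 539, 99]) cube([101, 17, 1422]);
translate([895, 539, 99]) cube([101, 17, 1422]);
translate([1088, 539, 99]) cube([101, 17, 1422]);
translate([1281, 539, 99]) cube([101, 17, 1422]);
translate([1474, 539, 99]) cube([101, 17, 1422]);


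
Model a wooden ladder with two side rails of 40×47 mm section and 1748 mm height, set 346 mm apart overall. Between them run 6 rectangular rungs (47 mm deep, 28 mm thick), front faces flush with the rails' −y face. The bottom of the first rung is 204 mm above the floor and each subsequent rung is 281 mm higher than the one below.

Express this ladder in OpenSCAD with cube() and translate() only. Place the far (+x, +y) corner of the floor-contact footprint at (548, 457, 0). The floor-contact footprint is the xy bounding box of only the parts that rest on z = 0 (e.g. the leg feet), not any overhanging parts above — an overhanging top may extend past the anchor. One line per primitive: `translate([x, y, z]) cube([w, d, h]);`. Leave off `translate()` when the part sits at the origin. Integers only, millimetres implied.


translate([202, 410, 0]) cube([40, 47, 1748]);
translate([508, 410, 0]) cube([40, 47, 1748]);
translate([242, 410, 204]) cube([266, 47, 28]);
translate([242, 410, 485]) cube([266, 47, 28]);
translate([242, 410, 766]) cube([266, 47, 28]);
translate([242, 410, 1047]) cube([266, 47, 28]);
translate([242, 410, 1328]) cube([266, 47, 28]);
translate([242, 410, 1609]) cube([266, 47, 28]);


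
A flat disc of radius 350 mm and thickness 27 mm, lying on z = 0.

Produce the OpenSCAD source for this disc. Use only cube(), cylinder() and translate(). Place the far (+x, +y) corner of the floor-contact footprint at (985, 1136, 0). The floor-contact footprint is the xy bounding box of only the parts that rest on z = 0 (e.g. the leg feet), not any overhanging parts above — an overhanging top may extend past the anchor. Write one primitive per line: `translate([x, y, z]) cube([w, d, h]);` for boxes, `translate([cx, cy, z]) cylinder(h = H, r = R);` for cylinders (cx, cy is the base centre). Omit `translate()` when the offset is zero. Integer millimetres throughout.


translate([635, 786, 0]) cylinder(h = 27, r = 350);


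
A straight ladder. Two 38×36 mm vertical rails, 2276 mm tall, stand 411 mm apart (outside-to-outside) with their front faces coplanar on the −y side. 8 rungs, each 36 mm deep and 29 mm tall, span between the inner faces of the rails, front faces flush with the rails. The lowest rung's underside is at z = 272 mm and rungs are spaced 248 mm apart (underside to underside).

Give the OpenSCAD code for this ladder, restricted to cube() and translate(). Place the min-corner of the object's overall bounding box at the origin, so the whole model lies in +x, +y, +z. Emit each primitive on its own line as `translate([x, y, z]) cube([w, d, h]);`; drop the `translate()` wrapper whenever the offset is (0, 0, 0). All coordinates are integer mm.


// rung span = 411 - 2*38 = 335
// rung[k] z = 272 + k*248
cube([38, 36, 2276]);
translate([373, 0, 0]) cube([38, 36, 2276]);
translate([38, 0, 272]) cube([335, 36, 29]);
translate([38, 0, 520]) cube([335, 36, 29]);
translate([38, 0, 768]) cube([335, 36, 29]);
translate([38, 0, 1016]) cube([335, 36, 29]);
translate([38, 0, 1264]) cube([335, 36, 29]);
translate([38, 0, 1512]) cube([335, 36, 29]);
translate([38, 0, 1760]) cube([335, 36, 29]);
translate([38, 0, 2008]) cube([335, 36, 29]);


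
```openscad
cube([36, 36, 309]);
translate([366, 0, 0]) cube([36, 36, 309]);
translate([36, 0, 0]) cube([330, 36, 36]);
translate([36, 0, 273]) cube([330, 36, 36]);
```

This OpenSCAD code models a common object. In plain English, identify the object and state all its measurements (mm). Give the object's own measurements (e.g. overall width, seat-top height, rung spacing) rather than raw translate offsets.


A rectangular picture frame lying in the x–z plane (depth along y). The opening is 330 mm wide (x) by 237 mm tall (z), surrounded by a border 36 mm wide on all four sides. The frame is 36 mm deep and is made of two full-height vertical stiles with two horizontal rails fitted between them.
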